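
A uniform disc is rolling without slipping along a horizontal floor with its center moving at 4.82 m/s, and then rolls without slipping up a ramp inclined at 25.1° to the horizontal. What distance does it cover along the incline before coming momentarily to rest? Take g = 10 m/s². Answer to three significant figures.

For this body I = (1/2)MR², i.e. k = I/(MR²) = 0.5.
The rolling condition ω = v/R makes the rotational term ½I(v/R)² = ½kMv², so KE_total = ½(1+k)Mv² = (3/4)Mv².
Setting this equal to Mgh gives the vertical rise h = (1+k)v₀²/(2g) = 1.5×4.82²/(2×10) = 1.742 m.
The distance along the slope is d = h/sinθ = 1.742/sin25.1° ≈ 4.11 m.

d ≈ 4.11 m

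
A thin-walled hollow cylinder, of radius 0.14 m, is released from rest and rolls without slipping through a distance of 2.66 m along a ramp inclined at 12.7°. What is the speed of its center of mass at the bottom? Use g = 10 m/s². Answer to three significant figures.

v ≈ 2.42 m/s

For this body I = MR², i.e. k = I/(MR²) = 1.
Since it rolls without slipping, ω = v/R and KE = ½Mv² + ½Iω² = ½(1+k)Mv² = Mv².
The vertical drop is h = L sinθ = 2.66 × sin12.7° = 0.5848 m.
Setting Mgh = Mv² gives v = √(2gh/(1+k)) = √(2·10·0.5848/2) ≈ 2.42 m/s.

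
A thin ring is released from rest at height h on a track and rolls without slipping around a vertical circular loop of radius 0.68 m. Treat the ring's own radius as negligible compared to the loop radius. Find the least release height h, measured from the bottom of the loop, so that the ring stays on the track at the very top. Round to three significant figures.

h_min ≈ 2.04 m

For this body I = MR², i.e. k = I/(MR²) = 1.
At the top, contact is just lost when gravity alone supplies the centripetal force: Mg = Mv_top²/r, i.e. v_top² = gr.
With ω = v/R, the kinetic energy at speed v is ½(1+k)Mv² = Mv².
Energy conservation from release (height h) to the top (height 2r): Mgh = Mg(2r) + M·gr.
Thus h_min = 2r + (1+k)r/2 = r(2 + 2/2) = 0.68 × 3 ≈ 2.04 m.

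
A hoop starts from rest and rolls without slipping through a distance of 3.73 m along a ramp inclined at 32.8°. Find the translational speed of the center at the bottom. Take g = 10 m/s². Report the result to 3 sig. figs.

v ≈ 4.50 m/s

For this body I = MR², i.e. k = I/(MR²) = 1.
The rolling condition ω = v/R makes the rotational term ½I(v/R)² = ½kMv², so KE_total = ½(1+k)Mv² = Mv².
The vertical drop is h = L sinθ = 3.73 × sin32.8° = 2.021 m.
Energy conservation: Mgh = Mv², so v = √(2gh/(1+k)) = √(2 × 10 × 2.021 / 2) ≈ 4.50 m/s.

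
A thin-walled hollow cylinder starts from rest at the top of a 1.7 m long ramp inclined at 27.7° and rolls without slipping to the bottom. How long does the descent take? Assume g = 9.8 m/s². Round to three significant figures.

t ≈ 1.22 s

With I = MR², the ratio k = I/(MR²) is 1.
Newton's second law down the slope: Mg sinθ − f = Ma. The torque equation fR = Iα (with α = a/R) gives f = kMa.
Hence a = g sinθ/(1+k) = 9.8×sin27.7°/2 = 2.278 m/s².
Starting from rest, L = ½at², so t = √(2L/a) = √(2×1.7/2.278) ≈ 1.22 s.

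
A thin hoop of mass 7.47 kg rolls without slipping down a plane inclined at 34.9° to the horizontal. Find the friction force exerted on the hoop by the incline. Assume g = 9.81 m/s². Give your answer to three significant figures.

f ≈ 21.0 N

For this body I = MR², i.e. k = I/(MR²) = 1.
Along the incline Mg sinθ − f = Ma, and torque about the center fR = Iα = kMR²(a/R) gives f = kMa.
Combining, a = g sinθ/(1+k) and f = kMa = kMg sinθ/(1+k).
f = 1 × 7.47 × 9.81 × sin34.9° / 2 ≈ 21.0 N.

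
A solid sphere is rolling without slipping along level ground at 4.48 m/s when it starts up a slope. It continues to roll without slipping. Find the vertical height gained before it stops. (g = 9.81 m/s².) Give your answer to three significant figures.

h ≈ 1.43 m

The moment of inertia is (2/5)MR², giving k ≡ I/(MR²) = 0.4.
Rolling without slipping gives ω = v/R, so the total kinetic energy is ½Mv² + ½Iω² = ½(1+k)Mv² = (7/10)Mv².
All of this converts to potential energy at the highest point: (7/10)Mv₀² = Mgh.
Thus h = (1+k)v₀²/(2g) = 1.4 × 4.48² / (2 × 9.81) ≈ 1.43 m.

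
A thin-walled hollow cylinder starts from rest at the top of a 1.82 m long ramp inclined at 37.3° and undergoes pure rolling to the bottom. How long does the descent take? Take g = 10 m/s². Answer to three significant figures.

For this body I = MR², i.e. k = I/(MR²) = 1.
Newton's second law down the slope: Mg sinθ − f = Ma. The torque equation fR = Iα (with α = a/R) gives f = kMa.
Hence a = g sinθ/(1+k) = 10×sin37.3°/2 = 3.03 m/s².
With constant a from rest, t = √(2L/a) = √(2·1.82/3.03) ≈ 1.10 s.

t ≈ 1.10 s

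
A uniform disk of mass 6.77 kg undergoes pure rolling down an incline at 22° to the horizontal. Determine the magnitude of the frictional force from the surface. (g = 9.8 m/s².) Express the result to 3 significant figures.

The moment of inertia is (1/2)MR², giving k ≡ I/(MR²) = 0.5.
Translational: Mg sinθ − f = Ma. Rotational about the CM: fR = Iα = kMRa, so f = kMa.
Combining, a = g sinθ/(1+k) and f = kMa = kMg sinθ/(1+k).
f = 0.5 × 6.77 × 9.8 × sin22° / 1.5 ≈ 8.28 N.

f ≈ 8.28 N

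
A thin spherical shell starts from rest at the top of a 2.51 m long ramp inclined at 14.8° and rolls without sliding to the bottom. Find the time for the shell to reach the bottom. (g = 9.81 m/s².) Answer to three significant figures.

t ≈ 1.83 s

The moment of inertia is (2/3)MR², giving k ≡ I/(MR²) = 2/3.
Along the incline Mg sinθ − f = Ma, and torque about the center fR = Iα = kMR²(a/R) gives f = kMa.
Hence a = g sinθ/(1+k) = 9.81×sin14.8°/1.667 = 1.504 m/s².
With constant a from rest, t = √(2L/a) = √(2·2.51/1.504) ≈ 1.83 s.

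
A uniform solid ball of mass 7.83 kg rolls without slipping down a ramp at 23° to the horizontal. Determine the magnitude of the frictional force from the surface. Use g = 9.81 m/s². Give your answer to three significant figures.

The moment of inertia is (2/5)MR², giving k ≡ I/(MR²) = 0.4.
Along the incline Mg sinθ − f = Ma, and torque about the center fR = Iα = kMR²(a/R) gives f = kMa.
Combining, a = g sinθ/(1+k) and f = kMa = kMg sinθ/(1+k).
f = 0.4 × 7.83 × 9.81 × sin23° / 1.4 ≈ 8.58 N.

f ≈ 8.58 N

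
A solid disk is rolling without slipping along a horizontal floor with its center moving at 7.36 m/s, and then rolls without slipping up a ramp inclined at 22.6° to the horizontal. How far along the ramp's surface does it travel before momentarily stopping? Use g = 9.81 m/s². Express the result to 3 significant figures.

The moment of inertia is (1/2)MR², giving k ≡ I/(MR²) = 0.5.
Since it rolls without slipping, ω = v/R and KE = ½Mv² + ½Iω² = ½(1+k)Mv² = (3/4)Mv².
Setting this equal to Mgh gives the vertical rise h = (1+k)v₀²/(2g) = 1.5×7.36²/(2×9.81) = 4.141 m.
The distance along the slope is d = h/sinθ = 4.141/sin22.6° ≈ 10.8 m.

d ≈ 10.8 m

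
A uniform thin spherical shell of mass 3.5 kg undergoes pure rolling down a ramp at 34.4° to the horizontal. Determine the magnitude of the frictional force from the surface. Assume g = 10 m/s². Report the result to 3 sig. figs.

f ≈ 7.91 N

For this body I = (2/3)MR², i.e. k = I/(MR²) = 2/3.
Newton's second law down the slope: Mg sinθ − f = Ma. The torque equation fR = Iα (with α = a/R) gives f = kMa.
Combining, a = g sinθ/(1+k) and f = kMa = kMg sinθ/(1+k).
f = (2/3) × 3.5 × 10 × sin34.4° / 1.667 ≈ 7.91 N.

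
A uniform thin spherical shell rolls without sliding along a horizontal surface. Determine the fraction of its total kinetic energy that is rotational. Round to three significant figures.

fraction ≈ 0.400

With I = (2/3)MR², the ratio k = I/(MR²) is 2/3.
Since ω = v/R, the translational part is ½Mv² and the rotational part is ½I(v/R)² = ½kMv²; the total is ½(1+k)Mv².
The rotational fraction is therefore k/(1+k) = (2/3)/1.667 ≈ 0.400.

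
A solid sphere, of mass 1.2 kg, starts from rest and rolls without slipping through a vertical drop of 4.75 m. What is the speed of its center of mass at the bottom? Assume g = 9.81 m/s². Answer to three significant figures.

v ≈ 8.16 m/s

For this body I = (2/5)MR², i.e. k = I/(MR²) = 0.4.
Since it rolls without slipping, ω = v/R and KE = ½Mv² + ½Iω² = ½(1+k)Mv² = (7/10)Mv².
Setting Mgh = (7/10)Mv² gives v = √(2gh/(1+k)) = √(2·9.81·4.75/1.4) ≈ 8.16 m/s.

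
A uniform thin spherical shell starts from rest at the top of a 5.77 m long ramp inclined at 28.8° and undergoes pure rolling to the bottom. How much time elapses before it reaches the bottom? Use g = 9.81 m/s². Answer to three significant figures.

t ≈ 2.02 s

The moment of inertia is (2/3)MR², giving k ≡ I/(MR²) = 2/3.
Newton's second law down the slope: Mg sinθ − f = Ma. The torque equation fR = Iα (with α = a/R) gives f = kMa.
Hence a = g sinθ/(1+k) = 9.81×sin28.8°/1.667 = 2.836 m/s².
With constant a from rest, t = √(2L/a) = √(2·5.77/2.836) ≈ 2.02 s.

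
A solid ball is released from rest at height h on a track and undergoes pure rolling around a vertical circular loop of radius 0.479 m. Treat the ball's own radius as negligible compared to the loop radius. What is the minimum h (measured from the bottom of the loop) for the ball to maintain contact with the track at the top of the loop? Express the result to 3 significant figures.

The moment of inertia is (2/5)MR², giving k ≡ I/(MR²) = 0.4.
At the top, contact is just lost when gravity alone supplies the centripetal force: Mg = Mv_top²/r, i.e. v_top² = gr.
With ω = v/R, the kinetic energy at speed v is ½(1+k)Mv² = (7/10)Mv².
Energy conservation from release (height h) to the top (height 2r): Mgh = Mg(2r) + (7/10)M·gr.
Thus h_min = 2r + (1+k)r/2 = r(2 + 1.4/2) = 0.479 × 2.7 ≈ 1.29 m.

h_min ≈ 1.29 m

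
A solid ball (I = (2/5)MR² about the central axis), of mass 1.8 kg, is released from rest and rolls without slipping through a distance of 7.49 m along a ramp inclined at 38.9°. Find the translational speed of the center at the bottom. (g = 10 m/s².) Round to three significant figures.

v ≈ 8.20 m/s

The moment of inertia is (2/5)MR², giving k ≡ I/(MR²) = 0.4.
The rolling condition ω = v/R makes the rotational term ½I(v/R)² = ½kMv², so KE_total = ½(1+k)Mv² = (7/10)Mv².
The vertical drop is h = L sinθ = 7.49 × sin38.9° = 4.703 m.
Setting Mgh = (7/10)Mv² gives v = √(2gh/(1+k)) = √(2·10·4.703/1.4) ≈ 8.20 m/s.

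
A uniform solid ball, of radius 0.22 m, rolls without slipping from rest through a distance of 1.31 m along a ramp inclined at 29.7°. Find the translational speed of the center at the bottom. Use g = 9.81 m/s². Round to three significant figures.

For this body I = (2/5)MR², i.e. k = I/(MR²) = 0.4.
Since it rolls without slipping, ω = v/R and KE = ½Mv² + ½Iω² = ½(1+k)Mv² = (7/10)Mv².
The vertical drop is h = L sinθ = 1.31 × sin29.7° = 0.6491 m.
Setting Mgh = (7/10)Mv² gives v = √(2gh/(1+k)) = √(2·9.81·0.6491/1.4) ≈ 3.02 m/s.

v ≈ 3.02 m/s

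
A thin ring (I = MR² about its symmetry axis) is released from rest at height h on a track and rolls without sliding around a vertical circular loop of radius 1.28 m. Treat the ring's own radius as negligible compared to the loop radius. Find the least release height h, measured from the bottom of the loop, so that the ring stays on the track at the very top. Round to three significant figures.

The moment of inertia is MR², giving k ≡ I/(MR²) = 1.
At the top of the loop, the minimum-contact condition is Mg = Mv_top²/r, so v_top² = gr.
With ω = v/R, the kinetic energy at speed v is ½(1+k)Mv² = Mv².
Energy conservation from release (height h) to the top (height 2r): Mgh = Mg(2r) + M·gr.
Thus h_min = 2r + (1+k)r/2 = r(2 + 2/2) = 1.28 × 3 ≈ 3.84 m.

h_min ≈ 3.84 m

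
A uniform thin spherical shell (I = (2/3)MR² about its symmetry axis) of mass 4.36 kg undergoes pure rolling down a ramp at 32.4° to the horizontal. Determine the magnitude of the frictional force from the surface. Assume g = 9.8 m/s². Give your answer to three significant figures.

f ≈ 9.16 N

With I = (2/3)MR², the ratio k = I/(MR²) is 2/3.
Translational: Mg sinθ − f = Ma. Rotational about the CM: fR = Iα = kMRa, so f = kMa.
Combining, a = g sinθ/(1+k) and f = kMa = kMg sinθ/(1+k).
f = (2/3) × 4.36 × 9.8 × sin32.4° / 1.667 ≈ 9.16 N.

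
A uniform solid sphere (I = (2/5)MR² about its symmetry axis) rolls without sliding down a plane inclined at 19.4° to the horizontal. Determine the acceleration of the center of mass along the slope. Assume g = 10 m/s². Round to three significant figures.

a ≈ 2.37 m/s²

For this body I = (2/5)MR², i.e. k = I/(MR²) = 0.4.
Along the incline Mg sinθ − f = Ma, and torque about the center fR = Iα = kMR²(a/R) gives f = kMa.
Eliminating f: Mg sinθ = (1+k)Ma, so a = g sinθ/(1+k) = 10 × sin19.4° / 1.4 ≈ 2.37 m/s².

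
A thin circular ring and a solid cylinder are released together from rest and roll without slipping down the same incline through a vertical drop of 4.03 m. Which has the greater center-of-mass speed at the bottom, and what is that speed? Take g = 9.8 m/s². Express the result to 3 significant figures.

For rolling without slipping, Mgh = ½(1+k)Mv² where k = I/(MR²), so v = √(2gh/(1+k)).
Thin circular ring: k = 1, giving v = √(2×9.8×4.03/2) = 6.284 m/s.
Solid cylinder: k = 0.5, giving v = √(2×9.8×4.03/1.5) = 7.257 m/s.
The smaller k wins: the solid cylinder, at ≈ 7.26 m/s.

the solid cylinder, at v ≈ 7.26 m/s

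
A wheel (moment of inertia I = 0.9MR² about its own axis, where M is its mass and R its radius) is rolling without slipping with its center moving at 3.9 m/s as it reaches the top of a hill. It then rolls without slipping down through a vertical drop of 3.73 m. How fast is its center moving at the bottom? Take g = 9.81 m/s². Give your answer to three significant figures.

For this body I = 0.9MR², i.e. k = I/(MR²) = 0.9.
The rolling condition ω = v/R makes the rotational term ½I(v/R)² = ½kMv², so KE_total = ½(1+k)Mv² = (19/20)Mv².
Energy conservation: (19/20)Mv₀² + Mgh = (19/20)Mv², so v² = v₀² + 2gh/(1+k).
v = √(3.9² + 2×9.81×3.73/1.9) = √53.73 ≈ 7.33 m/s.

v ≈ 7.33 m/s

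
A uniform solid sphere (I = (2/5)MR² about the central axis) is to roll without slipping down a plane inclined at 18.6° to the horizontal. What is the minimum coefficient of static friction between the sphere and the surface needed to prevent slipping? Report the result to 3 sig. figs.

For this body I = (2/5)MR², i.e. k = I/(MR²) = 0.4.
Translational: Mg sinθ − f = Ma. Rotational about the CM: fR = Iα = kMRa, so f = kMa.
These give a = g sinθ/(1+k) and the required friction f = kMg sinθ/(1+k).
The normal force is N = Mg cosθ, so μ_min = f/N = k tanθ/(1+k).
μ_min = 0.4 × tan18.6° / 1.4 ≈ 0.0962.

μ_min ≈ 0.0962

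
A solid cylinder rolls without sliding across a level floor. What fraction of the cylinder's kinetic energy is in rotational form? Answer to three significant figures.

Here I = (1/2)MR², so the shape factor k = I/(MR²) = 0.5.
With ω = v/R, KE_trans = ½Mv² and KE_rot = ½Iω² = ½kMv², so KE_total = ½(1+k)Mv².
The rotational fraction is therefore k/(1+k) = 0.5/1.5 ≈ 0.333.

fraction ≈ 0.333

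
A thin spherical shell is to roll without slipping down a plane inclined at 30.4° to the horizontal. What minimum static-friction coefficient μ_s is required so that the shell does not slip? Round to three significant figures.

μ_min ≈ 0.235

Here I = (2/3)MR², so the shape factor k = I/(MR²) = 2/3.
Translational: Mg sinθ − f = Ma. Rotational about the CM: fR = Iα = kMRa, so f = kMa.
These give a = g sinθ/(1+k) and the required friction f = kMg sinθ/(1+k).
The normal force is N = Mg cosθ, so μ_min = f/N = k tanθ/(1+k).
μ_min = (2/3) × tan30.4° / 1.667 ≈ 0.235.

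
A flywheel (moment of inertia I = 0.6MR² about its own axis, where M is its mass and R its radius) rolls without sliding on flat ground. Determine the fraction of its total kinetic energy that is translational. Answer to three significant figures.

fraction ≈ 0.625

With I = 0.6MR², the ratio k = I/(MR²) is 0.6.
With ω = v/R, KE_trans = ½Mv² and KE_rot = ½Iω² = ½kMv², so KE_total = ½(1+k)Mv².
The translational fraction is therefore 1/(1+k) = 1/1.6 ≈ 0.625.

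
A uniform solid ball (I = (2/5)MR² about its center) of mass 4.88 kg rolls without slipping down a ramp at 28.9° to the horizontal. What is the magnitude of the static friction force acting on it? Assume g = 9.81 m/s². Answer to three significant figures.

Here I = (2/5)MR², so the shape factor k = I/(MR²) = 0.4.
Newton's second law down the slope: Mg sinθ − f = Ma. The torque equation fR = Iα (with α = a/R) gives f = kMa.
Combining, a = g sinθ/(1+k) and f = kMa = kMg sinθ/(1+k).
f = 0.4 × 4.88 × 9.81 × sin28.9° / 1.4 ≈ 6.61 N.

f ≈ 6.61 N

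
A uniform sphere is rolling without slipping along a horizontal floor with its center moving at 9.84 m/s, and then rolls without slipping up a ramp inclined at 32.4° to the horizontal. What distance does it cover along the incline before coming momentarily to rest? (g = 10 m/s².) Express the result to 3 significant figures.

The moment of inertia is (2/5)MR², giving k ≡ I/(MR²) = 0.4.
The rolling condition ω = v/R makes the rotational term ½I(v/R)² = ½kMv², so KE_total = ½(1+k)Mv² = (7/10)Mv².
Setting this equal to Mgh gives the vertical rise h = (1+k)v₀²/(2g) = 1.4×9.84²/(2×10) = 6.778 m.
Along the incline, d = h/sinθ = 6.778/sin32.4° ≈ 12.6 m.

d ≈ 12.6 m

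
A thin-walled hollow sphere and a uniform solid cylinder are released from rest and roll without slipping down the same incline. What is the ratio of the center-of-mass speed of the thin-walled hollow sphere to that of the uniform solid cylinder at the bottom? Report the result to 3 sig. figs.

Each satisfies Mgh = ½(1+k)Mv² with k = I/(MR²), so v ∝ 1/√(1+k).
For the thin-walled hollow sphere k = 2/3; for the uniform solid cylinder k = 0.5.
v₁/v₂ = √((1+k₂)/(1+k₁)) = √(1.5/1.667) ≈ 0.949.

v_ratio ≈ 0.949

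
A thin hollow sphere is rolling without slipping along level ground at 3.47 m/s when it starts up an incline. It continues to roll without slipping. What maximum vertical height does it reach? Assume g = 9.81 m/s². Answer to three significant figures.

For this body I = (2/3)MR², i.e. k = I/(MR²) = 2/3.
Pure rolling means v = ωR; then KE = ½Mv² + ½I(v/R)² = ½(1+k)Mv² = (5/6)Mv².
All of this converts to potential energy at the highest point: (5/6)Mv₀² = Mgh.
Thus h = (1+k)v₀²/(2g) = 1.667 × 3.47² / (2 × 9.81) ≈ 1.02 m.

h ≈ 1.02 m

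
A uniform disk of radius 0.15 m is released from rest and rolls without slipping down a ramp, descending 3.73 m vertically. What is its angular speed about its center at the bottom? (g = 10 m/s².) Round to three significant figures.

ω ≈ 47.0 rad/s

The moment of inertia is (1/2)MR², giving k ≡ I/(MR²) = 0.5.
The rolling condition ω = v/R makes the rotational term ½I(v/R)² = ½kMv², so KE_total = ½(1+k)Mv² = (3/4)Mv².
Energy conservation Mgh = ½(1+k)Mv² gives v = √(2gh/(1+k)) = √(2 × 10 × 3.73 / 1.5) = 7.052 m/s.
The angular speed follows from ω = v/R = 7.052/0.15 ≈ 47.0 rad/s.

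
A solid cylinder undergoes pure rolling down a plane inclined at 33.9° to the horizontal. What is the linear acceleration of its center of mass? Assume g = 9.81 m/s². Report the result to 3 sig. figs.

a ≈ 3.65 m/s²

Here I = (1/2)MR², so the shape factor k = I/(MR²) = 0.5.
Along the incline Mg sinθ − f = Ma, and torque about the center fR = Iα = kMR²(a/R) gives f = kMa.
Eliminating f: Mg sinθ = (1+k)Ma, so a = g sinθ/(1+k) = 9.81 × sin33.9° / 1.5 ≈ 3.65 m/s².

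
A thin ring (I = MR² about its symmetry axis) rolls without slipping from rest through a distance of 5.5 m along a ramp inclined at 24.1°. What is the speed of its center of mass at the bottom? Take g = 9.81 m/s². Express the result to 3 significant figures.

Here I = MR², so the shape factor k = I/(MR²) = 1.
Pure rolling means v = ωR; then KE = ½Mv² + ½I(v/R)² = ½(1+k)Mv² = Mv².
The vertical drop is h = L sinθ = 5.5 × sin24.1° = 2.246 m.
Setting Mgh = Mv² gives v = √(2gh/(1+k)) = √(2·9.81·2.246/2) ≈ 4.69 m/s.

v ≈ 4.69 m/s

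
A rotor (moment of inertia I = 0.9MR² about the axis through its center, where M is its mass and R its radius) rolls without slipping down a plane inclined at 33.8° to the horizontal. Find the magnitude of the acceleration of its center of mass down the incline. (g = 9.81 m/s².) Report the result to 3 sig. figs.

With I = 0.9MR², the ratio k = I/(MR²) is 0.9.
Translational: Mg sinθ − f = Ma. Rotational about the CM: fR = Iα = kMRa, so f = kMa.
Eliminating f: Mg sinθ = (1+k)Ma, so a = g sinθ/(1+k) = 9.81 × sin33.8° / 1.9 ≈ 2.87 m/s².

a ≈ 2.87 m/s²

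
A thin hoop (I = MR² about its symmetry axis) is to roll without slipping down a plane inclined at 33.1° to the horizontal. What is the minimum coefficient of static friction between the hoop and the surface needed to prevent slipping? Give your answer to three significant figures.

The moment of inertia is MR², giving k ≡ I/(MR²) = 1.
Newton's second law down the slope: Mg sinθ − f = Ma. The torque equation fR = Iα (with α = a/R) gives f = kMa.
These give a = g sinθ/(1+k) and the required friction f = kMg sinθ/(1+k).
The normal force is N = Mg cosθ, so μ_min = f/N = k tanθ/(1+k).
μ_min = 1 × tan33.1° / 2 ≈ 0.326.

μ_min ≈ 0.326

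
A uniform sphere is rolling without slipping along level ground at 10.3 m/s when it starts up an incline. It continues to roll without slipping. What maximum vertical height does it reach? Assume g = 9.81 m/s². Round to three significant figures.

h ≈ 7.57 m

For this body I = (2/5)MR², i.e. k = I/(MR²) = 0.4.
Since it rolls without slipping, ω = v/R and KE = ½Mv² + ½Iω² = ½(1+k)Mv² = (7/10)Mv².
At the top the kinetic energy is zero, so (7/10)Mv₀² = Mgh.
Thus h = (1+k)v₀²/(2g) = 1.4 × 10.3² / (2 × 9.81) ≈ 7.57 m.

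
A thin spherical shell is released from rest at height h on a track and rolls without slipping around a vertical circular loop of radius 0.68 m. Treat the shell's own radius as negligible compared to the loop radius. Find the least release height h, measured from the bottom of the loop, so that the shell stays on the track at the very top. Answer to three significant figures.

h_min ≈ 1.93 m

With I = (2/3)MR², the ratio k = I/(MR²) is 2/3.
At the top of the loop, the minimum-contact condition is Mg = Mv_top²/r, so v_top² = gr.
With ω = v/R, the kinetic energy at speed v is ½(1+k)Mv² = (5/6)Mv².
Energy conservation from release (height h) to the top (height 2r): Mgh = Mg(2r) + (5/6)M·gr.
Thus h_min = 2r + (1+k)r/2 = r(2 + 1.667/2) = 0.68 × 2.833 ≈ 1.93 m.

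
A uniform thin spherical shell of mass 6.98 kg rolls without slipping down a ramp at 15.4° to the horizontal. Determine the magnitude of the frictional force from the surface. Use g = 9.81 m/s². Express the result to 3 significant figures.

With I = (2/3)MR², the ratio k = I/(MR²) is 2/3.
Newton's second law down the slope: Mg sinθ − f = Ma. The torque equation fR = Iα (with α = a/R) gives f = kMa.
Combining, a = g sinθ/(1+k) and f = kMa = kMg sinθ/(1+k).
f = (2/3) × 6.98 × 9.81 × sin15.4° / 1.667 ≈ 7.27 N.

f ≈ 7.27 N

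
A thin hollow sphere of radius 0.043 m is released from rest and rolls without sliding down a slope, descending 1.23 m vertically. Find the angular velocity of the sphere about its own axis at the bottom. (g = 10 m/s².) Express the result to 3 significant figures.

ω ≈ 89.3 rad/s

Here I = (2/3)MR², so the shape factor k = I/(MR²) = 2/3.
Rolling without slipping gives ω = v/R, so the total kinetic energy is ½Mv² + ½Iω² = ½(1+k)Mv² = (5/6)Mv².
Energy conservation Mgh = ½(1+k)Mv² gives v = √(2gh/(1+k)) = √(2 × 10 × 1.23 / 1.667) = 3.842 m/s.
The angular speed follows from ω = v/R = 3.842/0.043 ≈ 89.3 rad/s.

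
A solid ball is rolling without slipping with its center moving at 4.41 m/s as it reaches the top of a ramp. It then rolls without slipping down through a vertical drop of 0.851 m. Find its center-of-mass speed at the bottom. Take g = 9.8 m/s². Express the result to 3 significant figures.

With I = (2/5)MR², the ratio k = I/(MR²) is 0.4.
The rolling condition ω = v/R makes the rotational term ½I(v/R)² = ½kMv², so KE_total = ½(1+k)Mv² = (7/10)Mv².
Conserving energy between top and bottom: (7/10)Mv² = (7/10)Mv₀² + Mgh, hence v² = v₀² + 2gh/(1+k).
v = √(4.41² + 2×9.8×0.851/1.4) = √31.36 ≈ 5.60 m/s.

v ≈ 5.60 m/s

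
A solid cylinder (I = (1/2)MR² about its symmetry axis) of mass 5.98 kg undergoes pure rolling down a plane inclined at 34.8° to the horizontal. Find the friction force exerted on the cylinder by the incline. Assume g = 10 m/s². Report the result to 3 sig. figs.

f ≈ 11.4 N

For this body I = (1/2)MR², i.e. k = I/(MR²) = 0.5.
Translational: Mg sinθ − f = Ma. Rotational about the CM: fR = Iα = kMRa, so f = kMa.
Combining, a = g sinθ/(1+k) and f = kMa = kMg sinθ/(1+k).
f = 0.5 × 5.98 × 10 × sin34.8° / 1.5 ≈ 11.4 N.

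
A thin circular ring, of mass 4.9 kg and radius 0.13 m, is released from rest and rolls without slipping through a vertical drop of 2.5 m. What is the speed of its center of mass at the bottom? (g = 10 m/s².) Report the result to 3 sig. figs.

For this body I = MR², i.e. k = I/(MR²) = 1.
Pure rolling means v = ωR; then KE = ½Mv² + ½I(v/R)² = ½(1+k)Mv² = Mv².
Setting Mgh = Mv² gives v = √(2gh/(1+k)) = √(2·10·2.5/2) ≈ 5.00 m/s.

v ≈ 5.00 m/s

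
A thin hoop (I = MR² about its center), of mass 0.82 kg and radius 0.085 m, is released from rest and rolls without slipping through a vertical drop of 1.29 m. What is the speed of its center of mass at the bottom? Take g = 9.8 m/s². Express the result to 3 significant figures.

v ≈ 3.56 m/s

With I = MR², the ratio k = I/(MR²) is 1.
Since it rolls without slipping, ω = v/R and KE = ½Mv² + ½Iω² = ½(1+k)Mv² = Mv².
Setting Mgh = Mv² gives v = √(2gh/(1+k)) = √(2·9.8·1.29/2) ≈ 3.56 m/s.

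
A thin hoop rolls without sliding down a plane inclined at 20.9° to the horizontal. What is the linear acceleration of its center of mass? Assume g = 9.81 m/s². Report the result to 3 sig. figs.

The moment of inertia is MR², giving k ≡ I/(MR²) = 1.
Newton's second law down the slope: Mg sinθ − f = Ma. The torque equation fR = Iα (with α = a/R) gives f = kMa.
Eliminating f: Mg sinθ = (1+k)Ma, so a = g sinθ/(1+k) = 9.81 × sin20.9° / 2 ≈ 1.75 m/s².

a ≈ 1.75 m/s²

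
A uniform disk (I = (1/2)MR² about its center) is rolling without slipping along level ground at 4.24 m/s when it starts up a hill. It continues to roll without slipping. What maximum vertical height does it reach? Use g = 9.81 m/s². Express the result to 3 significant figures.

With I = (1/2)MR², the ratio k = I/(MR²) is 0.5.
Pure rolling means v = ωR; then KE = ½Mv² + ½I(v/R)² = ½(1+k)Mv² = (3/4)Mv².
All of this converts to potential energy at the highest point: (3/4)Mv₀² = Mgh.
Thus h = (1+k)v₀²/(2g) = 1.5 × 4.24² / (2 × 9.81) ≈ 1.37 m.

h ≈ 1.37 m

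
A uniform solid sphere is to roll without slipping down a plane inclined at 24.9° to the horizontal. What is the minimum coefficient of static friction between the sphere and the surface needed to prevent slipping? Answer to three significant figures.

μ_min ≈ 0.133

With I = (2/5)MR², the ratio k = I/(MR²) is 0.4.
Translational: Mg sinθ − f = Ma. Rotational about the CM: fR = Iα = kMRa, so f = kMa.
These give a = g sinθ/(1+k) and the required friction f = kMg sinθ/(1+k).
With N = Mg cosθ, the no-slip condition f ≤ μN gives μ_min = f/N = k tanθ/(1+k).
μ_min = 0.4 × tan24.9° / 1.4 ≈ 0.133.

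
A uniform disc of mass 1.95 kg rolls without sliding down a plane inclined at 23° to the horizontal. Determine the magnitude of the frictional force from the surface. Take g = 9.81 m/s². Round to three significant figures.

f ≈ 2.49 N

Here I = (1/2)MR², so the shape factor k = I/(MR²) = 0.5.
Along the incline Mg sinθ − f = Ma, and torque about the center fR = Iα = kMR²(a/R) gives f = kMa.
Combining, a = g sinθ/(1+k) and f = kMa = kMg sinθ/(1+k).
f = 0.5 × 1.95 × 9.81 × sin23° / 1.5 ≈ 2.49 N.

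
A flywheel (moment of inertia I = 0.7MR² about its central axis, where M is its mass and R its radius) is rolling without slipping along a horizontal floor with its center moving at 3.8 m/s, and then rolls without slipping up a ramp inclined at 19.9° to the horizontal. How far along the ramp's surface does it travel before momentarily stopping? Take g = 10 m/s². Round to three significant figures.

With I = 0.7MR², the ratio k = I/(MR²) is 0.7.
Rolling without slipping gives ω = v/R, so the total kinetic energy is ½Mv² + ½Iω² = ½(1+k)Mv² = (17/20)Mv².
Setting this equal to Mgh gives the vertical rise h = (1+k)v₀²/(2g) = 1.7×3.8²/(2×10) = 1.227 m.
Along the incline, d = h/sinθ = 1.227/sin19.9° ≈ 3.61 m.

d ≈ 3.61 m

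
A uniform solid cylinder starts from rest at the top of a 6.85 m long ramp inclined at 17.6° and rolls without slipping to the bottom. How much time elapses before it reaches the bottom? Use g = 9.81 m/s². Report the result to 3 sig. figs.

For this body I = (1/2)MR², i.e. k = I/(MR²) = 0.5.
Translational: Mg sinθ − f = Ma. Rotational about the CM: fR = Iα = kMRa, so f = kMa.
Hence a = g sinθ/(1+k) = 9.81×sin17.6°/1.5 = 1.977 m/s².
With constant a from rest, t = √(2L/a) = √(2·6.85/1.977) ≈ 2.63 s.

t ≈ 2.63 s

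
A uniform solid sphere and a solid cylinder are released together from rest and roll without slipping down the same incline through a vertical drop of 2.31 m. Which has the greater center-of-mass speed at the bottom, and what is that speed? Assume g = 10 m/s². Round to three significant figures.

For rolling without slipping, Mgh = ½(1+k)Mv² where k = I/(MR²), so v = √(2gh/(1+k)).
Uniform solid sphere: k = 0.4, giving v = √(2×10×2.31/1.4) = 5.745 m/s.
Solid cylinder: k = 0.5, giving v = √(2×10×2.31/1.5) = 5.55 m/s.
The smaller k wins: the uniform solid sphere, at ≈ 5.74 m/s.

the uniform solid sphere, at v ≈ 5.74 m/s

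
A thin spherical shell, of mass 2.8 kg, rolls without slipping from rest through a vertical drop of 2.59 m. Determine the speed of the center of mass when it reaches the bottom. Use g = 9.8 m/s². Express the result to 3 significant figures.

v ≈ 5.52 m/s

With I = (2/3)MR², the ratio k = I/(MR²) is 2/3.
Rolling without slipping gives ω = v/R, so the total kinetic energy is ½Mv² + ½Iω² = ½(1+k)Mv² = (5/6)Mv².
Energy conservation: Mgh = (5/6)Mv², so v = √(2gh/(1+k)) = √(2 × 9.8 × 2.59 / 1.667) ≈ 5.52 m/s.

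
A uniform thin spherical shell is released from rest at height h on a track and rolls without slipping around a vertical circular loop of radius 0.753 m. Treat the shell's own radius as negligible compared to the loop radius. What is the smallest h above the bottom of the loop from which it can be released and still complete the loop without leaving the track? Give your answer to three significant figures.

For this body I = (2/3)MR², i.e. k = I/(MR²) = 2/3.
At the top of the loop, the minimum-contact condition is Mg = Mv_top²/r, so v_top² = gr.
With ω = v/R, the kinetic energy at speed v is ½(1+k)Mv² = (5/6)Mv².
Energy conservation from release (height h) to the top (height 2r): Mgh = Mg(2r) + (5/6)M·gr.
Thus h_min = 2r + (1+k)r/2 = r(2 + 1.667/2) = 0.753 × 2.833 ≈ 2.13 m.

h_min ≈ 2.13 m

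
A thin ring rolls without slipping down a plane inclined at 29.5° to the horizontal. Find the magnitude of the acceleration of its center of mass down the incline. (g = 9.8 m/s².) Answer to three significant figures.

Here I = MR², so the shape factor k = I/(MR²) = 1.
Along the incline Mg sinθ − f = Ma, and torque about the center fR = Iα = kMR²(a/R) gives f = kMa.
Eliminating f: Mg sinθ = (1+k)Ma, so a = g sinθ/(1+k) = 9.8 × sin29.5° / 2 ≈ 2.41 m/s².

a ≈ 2.41 m/s²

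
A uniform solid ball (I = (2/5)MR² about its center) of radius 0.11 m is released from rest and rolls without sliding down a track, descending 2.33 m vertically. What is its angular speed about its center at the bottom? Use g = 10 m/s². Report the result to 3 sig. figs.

ω ≈ 52.4 rad/s

Here I = (2/5)MR², so the shape factor k = I/(MR²) = 0.4.
Rolling without slipping gives ω = v/R, so the total kinetic energy is ½Mv² + ½Iω² = ½(1+k)Mv² = (7/10)Mv².
Energy conservation Mgh = ½(1+k)Mv² gives v = √(2gh/(1+k)) = √(2 × 10 × 2.33 / 1.4) = 5.769 m/s.
The angular speed follows from ω = v/R = 5.769/0.11 ≈ 52.4 rad/s.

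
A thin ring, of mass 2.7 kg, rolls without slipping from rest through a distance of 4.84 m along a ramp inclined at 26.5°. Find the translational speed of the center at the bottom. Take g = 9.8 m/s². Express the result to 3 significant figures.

v ≈ 4.60 m/s

With I = MR², the ratio k = I/(MR²) is 1.
Pure rolling means v = ωR; then KE = ½Mv² + ½I(v/R)² = ½(1+k)Mv² = Mv².
The vertical drop is h = L sinθ = 4.84 × sin26.5° = 2.16 m.
Energy conservation: Mgh = Mv², so v = √(2gh/(1+k)) = √(2 × 9.8 × 2.16 / 2) ≈ 4.60 m/s.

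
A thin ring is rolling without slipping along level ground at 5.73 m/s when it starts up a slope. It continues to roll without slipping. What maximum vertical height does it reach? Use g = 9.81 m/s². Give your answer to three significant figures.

h ≈ 3.35 m

With I = MR², the ratio k = I/(MR²) is 1.
Rolling without slipping gives ω = v/R, so the total kinetic energy is ½Mv² + ½Iω² = ½(1+k)Mv² = Mv².
At the top the kinetic energy is zero, so Mv₀² = Mgh.
Thus h = (1+k)v₀²/(2g) = 2 × 5.73² / (2 × 9.81) ≈ 3.35 m.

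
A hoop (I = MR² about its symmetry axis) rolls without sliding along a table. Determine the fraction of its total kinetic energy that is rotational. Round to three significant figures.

For this body I = MR², i.e. k = I/(MR²) = 1.
Since ω = v/R, the translational part is ½Mv² and the rotational part is ½I(v/R)² = ½kMv²; the total is ½(1+k)Mv².
The rotational fraction is therefore k/(1+k) = 1/2 ≈ 0.500.

fraction ≈ 0.500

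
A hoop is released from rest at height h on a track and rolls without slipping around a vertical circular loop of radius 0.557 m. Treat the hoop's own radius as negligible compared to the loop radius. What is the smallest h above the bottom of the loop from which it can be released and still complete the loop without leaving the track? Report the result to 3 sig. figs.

h_min ≈ 1.67 m

For this body I = MR², i.e. k = I/(MR²) = 1.
At the top, contact is just lost when gravity alone supplies the centripetal force: Mg = Mv_top²/r, i.e. v_top² = gr.
With ω = v/R, the kinetic energy at speed v is ½(1+k)Mv² = Mv².
Energy conservation from release (height h) to the top (height 2r): Mgh = Mg(2r) + M·gr.
Thus h_min = 2r + (1+k)r/2 = r(2 + 2/2) = 0.557 × 3 ≈ 1.67 m.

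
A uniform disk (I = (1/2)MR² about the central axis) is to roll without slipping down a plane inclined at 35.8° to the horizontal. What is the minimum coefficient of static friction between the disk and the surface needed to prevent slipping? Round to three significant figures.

μ_min ≈ 0.240

Here I = (1/2)MR², so the shape factor k = I/(MR²) = 0.5.
Along the incline Mg sinθ − f = Ma, and torque about the center fR = Iα = kMR²(a/R) gives f = kMa.
These give a = g sinθ/(1+k) and the required friction f = kMg sinθ/(1+k).
The normal force is N = Mg cosθ, so μ_min = f/N = k tanθ/(1+k).
μ_min = 0.5 × tan35.8° / 1.5 ≈ 0.240.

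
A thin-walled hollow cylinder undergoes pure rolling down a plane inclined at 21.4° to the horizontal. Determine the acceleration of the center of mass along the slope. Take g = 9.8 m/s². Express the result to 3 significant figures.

The moment of inertia is MR², giving k ≡ I/(MR²) = 1.
Translational: Mg sinθ − f = Ma. Rotational about the CM: fR = Iα = kMRa, so f = kMa.
Eliminating f: Mg sinθ = (1+k)Ma, so a = g sinθ/(1+k) = 9.8 × sin21.4° / 2 ≈ 1.79 m/s².

a ≈ 1.79 m/s²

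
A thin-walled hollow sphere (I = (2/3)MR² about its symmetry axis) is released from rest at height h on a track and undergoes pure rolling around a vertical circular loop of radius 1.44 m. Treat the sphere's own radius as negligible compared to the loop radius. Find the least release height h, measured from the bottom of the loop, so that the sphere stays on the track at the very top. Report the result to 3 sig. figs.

h_min ≈ 4.08 m

With I = (2/3)MR², the ratio k = I/(MR²) is 2/3.
At the top of the loop, the minimum-contact condition is Mg = Mv_top²/r, so v_top² = gr.
With ω = v/R, the kinetic energy at speed v is ½(1+k)Mv² = (5/6)Mv².
Energy conservation from release (height h) to the top (height 2r): Mgh = Mg(2r) + (5/6)M·gr.
Thus h_min = 2r + (1+k)r/2 = r(2 + 1.667/2) = 1.44 × 2.833 ≈ 4.08 m.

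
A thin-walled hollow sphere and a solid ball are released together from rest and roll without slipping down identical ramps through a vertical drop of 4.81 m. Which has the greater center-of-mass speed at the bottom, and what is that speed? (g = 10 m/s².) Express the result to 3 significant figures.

the solid ball, at v ≈ 8.29 m/s

For rolling without slipping, Mgh = ½(1+k)Mv² where k = I/(MR²), so v = √(2gh/(1+k)).
Thin-walled hollow sphere: k = 2/3, giving v = √(2×10×4.81/1.667) = 7.597 m/s.
Solid ball: k = 0.4, giving v = √(2×10×4.81/1.4) = 8.289 m/s.
The smaller k wins: the solid ball, at ≈ 8.29 m/s.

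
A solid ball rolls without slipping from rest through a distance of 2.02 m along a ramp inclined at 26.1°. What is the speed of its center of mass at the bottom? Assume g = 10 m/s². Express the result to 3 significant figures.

v ≈ 3.56 m/s

For this body I = (2/5)MR², i.e. k = I/(MR²) = 0.4.
Pure rolling means v = ωR; then KE = ½Mv² + ½I(v/R)² = ½(1+k)Mv² = (7/10)Mv².
The vertical drop is h = L sinθ = 2.02 × sin26.1° = 0.8887 m.
Setting Mgh = (7/10)Mv² gives v = √(2gh/(1+k)) = √(2·10·0.8887/1.4) ≈ 3.56 m/s.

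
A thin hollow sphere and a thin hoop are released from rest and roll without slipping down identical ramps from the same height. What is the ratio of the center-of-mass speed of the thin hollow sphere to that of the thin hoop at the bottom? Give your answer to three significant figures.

Each satisfies Mgh = ½(1+k)Mv² with k = I/(MR²), so v ∝ 1/√(1+k).
For the thin hollow sphere k = 2/3; for the thin hoop k = 1.
v₁/v₂ = √((1+k₂)/(1+k₁)) = √(2/1.667) ≈ 1.10.

v_ratio ≈ 1.10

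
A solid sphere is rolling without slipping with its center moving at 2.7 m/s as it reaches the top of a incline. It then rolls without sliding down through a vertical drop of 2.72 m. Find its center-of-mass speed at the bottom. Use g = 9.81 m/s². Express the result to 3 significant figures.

v ≈ 6.74 m/s

With I = (2/5)MR², the ratio k = I/(MR²) is 0.4.
The rolling condition ω = v/R makes the rotational term ½I(v/R)² = ½kMv², so KE_total = ½(1+k)Mv² = (7/10)Mv².
Energy conservation: (7/10)Mv₀² + Mgh = (7/10)Mv², so v² = v₀² + 2gh/(1+k).
v = √(2.7² + 2×9.81×2.72/1.4) = √45.41 ≈ 6.74 m/s.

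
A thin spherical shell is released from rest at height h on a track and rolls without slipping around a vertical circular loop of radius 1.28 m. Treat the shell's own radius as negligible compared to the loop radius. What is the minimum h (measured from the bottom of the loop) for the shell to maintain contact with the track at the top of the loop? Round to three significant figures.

h_min ≈ 3.63 m

For this body I = (2/3)MR², i.e. k = I/(MR²) = 2/3.
At the top, contact is just lost when gravity alone supplies the centripetal force: Mg = Mv_top²/r, i.e. v_top² = gr.
With ω = v/R, the kinetic energy at speed v is ½(1+k)Mv² = (5/6)Mv².
Energy conservation from release (height h) to the top (height 2r): Mgh = Mg(2r) + (5/6)M·gr.
Thus h_min = 2r + (1+k)r/2 = r(2 + 1.667/2) = 1.28 × 2.833 ≈ 3.63 m.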